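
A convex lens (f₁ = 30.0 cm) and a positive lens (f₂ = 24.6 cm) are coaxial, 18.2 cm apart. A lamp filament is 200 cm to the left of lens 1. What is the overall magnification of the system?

m = -0.104

Lens 1: 1/d_i1 = 1/(30.0) − 1/(200) = 0.02833, so d_i1 = 35.29 cm; m₁ = −d_i1/d_o1 = -0.1764.
d_o2 = 18.2 − (35.29) = -17.09 cm (virtual object).
Lens 2: 1/d_i2 = 1/(24.6) − 1/(-17.09) = 0.09916, so d_i2 = 10.08 cm; m₂ = −d_i2/d_o2 = +0.5901.
m = m₁·m₂ = (-0.1764)(+0.5901) = -0.104.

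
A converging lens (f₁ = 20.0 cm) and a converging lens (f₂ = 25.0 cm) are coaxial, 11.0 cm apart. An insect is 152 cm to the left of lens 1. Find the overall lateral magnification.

Lens 1: 1/d_i1 = 1/(20.0) − 1/(152) = 0.04342, so d_i1 = 23.03 cm; m₁ = −d_i1/d_o1 = -0.1515.
d_o2 = 11.0 − (23.03) = -12.03 cm (virtual object).
Lens 2: 1/d_i2 = 1/(25.0) − 1/(-12.03) = 0.1231, so d_i2 = 8.122 cm; m₂ = −d_i2/d_o2 = +0.6751.
m = m₁·m₂ = (-0.1515)(+0.6751) = -0.102.

m = -0.102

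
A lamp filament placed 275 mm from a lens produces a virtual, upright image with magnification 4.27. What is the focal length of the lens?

f = 359 mm (converging)

m = −d_i/d_o ⇒ d_i = −m·d_o = −(+4.27)·(275) = -1174 mm.
1/f = 1/d_o + 1/d_i = 1/(275) + 1/(-1174) = 0.002785, so f = 359 mm.
Since f is positive, the lens is converging.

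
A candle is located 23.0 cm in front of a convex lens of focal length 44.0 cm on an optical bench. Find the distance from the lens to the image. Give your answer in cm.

Thin-lens equation: 1/v = 1/f − 1/u = 1/(44.00) − 1/(23.0) = 0.02273 − 0.04348 = -0.02075, so v = -48.2 cm.
The image is virtual, upright and enlarged, on the same side as the object.

48.2 cm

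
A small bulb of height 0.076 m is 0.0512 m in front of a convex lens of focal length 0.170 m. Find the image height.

0.109 m

1/d_i = 1/f − 1/d_o = 1/(0.1700) − 1/(0.0512) = -13.65, so d_i = -0.07327 m.
m = −d_i/d_o = +1.431.
|h_i| = |m|·h_o = 1.431 × 0.076 = 0.109 m. The image is virtual, upright and enlarged, on the same side as the object.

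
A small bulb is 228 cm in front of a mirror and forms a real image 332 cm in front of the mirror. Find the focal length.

Real image ⇒ d_i = +332 cm.
1/f = 1/d_o + 1/d_i = 1/(228) + 1/(332) = 0.007398, so f = 135 cm.
Since f is positive, the mirror is concave.

f = 135 cm (concave)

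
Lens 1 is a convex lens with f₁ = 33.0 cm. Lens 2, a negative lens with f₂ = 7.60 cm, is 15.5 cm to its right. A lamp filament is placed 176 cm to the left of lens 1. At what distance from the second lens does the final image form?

Lens 1: 1/d_i1 = 1/f₁ − 1/d_o1 = 1/(33.0) − 1/(176) = 0.02462, so d_i1 = 40.62 cm.
The intermediate image is 40.62 cm to the right of lens 1, which lies 25.12 cm to the right of lens 2 — a virtual object — so d_o2 = −25.12 cm.
Lens 2 is diverging, so f₂ = −7.60 cm.
Lens 2: 1/d_i2 = 1/f₂ − 1/d_o2 = 1/(-7.60) − 1/(-25.12) = -0.09177, so d_i2 = -10.9 cm.
The final image is virtual, 10.9 cm to the left of lens 2 (overall magnification ≈ 0.10).

10.9 cm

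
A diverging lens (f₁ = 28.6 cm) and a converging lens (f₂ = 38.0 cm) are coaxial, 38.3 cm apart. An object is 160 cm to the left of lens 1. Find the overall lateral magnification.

f₁ = −28.6 cm (diverging).
Lens 1: 1/d_i1 = 1/(-28.6) − 1/(160) = -0.04122, so d_i1 = -24.26 cm; m₁ = −d_i1/d_o1 = +0.1516.
d_o2 = 38.3 − (-24.26) = 62.56 cm.
Lens 2: 1/d_i2 = 1/(38.0) − 1/(62.56) = 0.01033, so d_i2 = 96.79 cm; m₂ = −d_i2/d_o2 = -1.547.
m = m₁·m₂ = (+0.1516)(-1.547) = -0.235.

m = -0.235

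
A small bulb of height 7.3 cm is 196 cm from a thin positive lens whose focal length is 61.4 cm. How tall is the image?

3.33 cm

1/d_i = 1/f − 1/d_o = 1/(61.40) − 1/(196) = 0.01118, so d_i = 89.41 cm.
m = −d_i/d_o = -0.4562.
|h_i| = |m|·h_o = 0.4562 × 7.3 = 3.33 cm. The image is real, inverted and reduced, on the far side of the lens.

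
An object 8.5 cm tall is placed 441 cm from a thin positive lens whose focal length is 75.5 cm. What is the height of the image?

1.76 cm

1/d_i = 1/f − 1/d_o = 1/(75.50) − 1/(441) = 0.01098, so d_i = 91.10 cm.
m = −d_i/d_o = -0.2066.
|h_i| = |m|·h_o = 0.2066 × 8.5 = 1.76 cm. The image is real, inverted and reduced, on the far side of the lens.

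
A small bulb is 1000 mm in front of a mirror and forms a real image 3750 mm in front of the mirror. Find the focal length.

f = 789 mm (concave)

Real image ⇒ d_i = +3750 mm.
1/f = 1/d_o + 1/d_i = 1/(1000) + 1/(3750) = 0.001267, so f = 789 mm.
Since f is positive, the mirror is concave.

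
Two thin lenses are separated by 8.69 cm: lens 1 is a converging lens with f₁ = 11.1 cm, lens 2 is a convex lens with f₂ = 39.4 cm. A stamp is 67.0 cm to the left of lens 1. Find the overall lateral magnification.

m = -0.178

Lens 1: 1/d_i1 = 1/(11.1) − 1/(67.0) = 0.07516, so d_i1 = 13.30 cm; m₁ = −d_i1/d_o1 = -0.1985.
d_o2 = 8.69 − (13.30) = -4.610 cm (virtual object).
Lens 2: 1/d_i2 = 1/(39.4) − 1/(-4.610) = 0.2423, so d_i2 = 4.127 cm; m₂ = −d_i2/d_o2 = +0.8953.
m = m₁·m₂ = (-0.1985)(+0.8953) = -0.178.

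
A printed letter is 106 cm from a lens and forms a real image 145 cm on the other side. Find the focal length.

f = 61.2 cm (converging)

Real image ⇒ d_i = +145 cm.
1/f = 1/d_o + 1/d_i = 1/(106) + 1/(145) = 0.01633, so f = 61.2 cm.
Since f is positive, the lens is converging.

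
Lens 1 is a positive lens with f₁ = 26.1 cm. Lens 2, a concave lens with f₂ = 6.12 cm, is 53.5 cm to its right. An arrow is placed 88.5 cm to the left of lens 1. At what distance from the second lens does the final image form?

Lens 1: 1/d_i1 = 1/f₁ − 1/d_o1 = 1/(26.1) − 1/(88.5) = 0.02701, so d_i1 = 37.02 cm.
The intermediate image is 37.02 cm to the right of lens 1, which is 53.5 − (37.02) = 16.48 cm to the left of lens 2, so d_o2 = +16.48 cm.
Lens 2 is diverging, so f₂ = −6.12 cm.
Lens 2: 1/d_i2 = 1/f₂ − 1/d_o2 = 1/(-6.12) − 1/(16.48) = -0.2241, so d_i2 = -4.46 cm.
The final image is virtual, 4.46 cm to the left of lens 2 (overall magnification ≈ -0.11).

4.46 cm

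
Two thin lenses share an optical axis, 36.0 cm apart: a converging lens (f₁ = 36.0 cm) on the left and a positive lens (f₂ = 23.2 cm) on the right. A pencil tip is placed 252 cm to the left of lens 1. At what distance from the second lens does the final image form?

Lens 1: 1/d_i1 = 1/f₁ − 1/d_o1 = 1/(36.0) − 1/(252) = 0.02381, so d_i1 = 42.00 cm.
The intermediate image is 42.00 cm to the right of lens 1, which lies 6.000 cm to the right of lens 2 — a virtual object — so d_o2 = −6.000 cm.
Lens 2: 1/d_i2 = 1/f₂ − 1/d_o2 = 1/(23.2) − 1/(-6.000) = 0.2098, so d_i2 = 4.77 cm.
The final image is real, 4.77 cm to the right of lens 2 (overall magnification ≈ -0.13).

4.77 cm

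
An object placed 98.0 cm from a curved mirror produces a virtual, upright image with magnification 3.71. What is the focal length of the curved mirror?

f = 134 cm (concave)

m = −d_i/d_o ⇒ d_i = −m·d_o = −(+3.71)·(98.0) = -363.6 cm.
1/f = 1/d_o + 1/d_i = 1/(98.0) + 1/(-363.6) = 0.007454, so f = 134 cm.
Since f is positive, the curved mirror is concave.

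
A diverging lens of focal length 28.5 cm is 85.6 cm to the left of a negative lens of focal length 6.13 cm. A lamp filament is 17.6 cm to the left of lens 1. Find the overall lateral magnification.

m = +0.0369

f₁ = −28.5 cm (diverging).
Lens 1: 1/d_i1 = 1/(-28.5) − 1/(17.6) = -0.09191, so d_i1 = -10.88 cm; m₁ = −d_i1/d_o1 = +0.6182.
d_o2 = 85.6 − (-10.88) = 96.48 cm.
f₂ = −6.13 cm (diverging).
Lens 2: 1/d_i2 = 1/(-6.13) − 1/(96.48) = -0.1735, so d_i2 = -5.764 cm; m₂ = −d_i2/d_o2 = +0.05974.
m = m₁·m₂ = (+0.6182)(+0.05974) = +0.0369.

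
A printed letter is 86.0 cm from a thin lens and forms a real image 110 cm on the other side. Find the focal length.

f = 48.3 cm (converging)

Real image ⇒ d_i = +110 cm.
1/f = 1/d_o + 1/d_i = 1/(86.0) + 1/(110) = 0.02072, so f = 48.3 cm.
Since f is positive, the thin lens is converging.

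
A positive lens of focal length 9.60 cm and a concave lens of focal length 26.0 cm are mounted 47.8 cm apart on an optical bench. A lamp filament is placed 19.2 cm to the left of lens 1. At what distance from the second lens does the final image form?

Lens 1: 1/d_i1 = 1/f₁ − 1/d_o1 = 1/(9.60) − 1/(19.2) = 0.05208, so d_i1 = 19.20 cm.
The intermediate image is 19.20 cm to the right of lens 1, which is 47.8 − (19.20) = 28.60 cm to the left of lens 2, so d_o2 = +28.60 cm.
Lens 2 is diverging, so f₂ = −26.0 cm.
Lens 2: 1/d_i2 = 1/f₂ − 1/d_o2 = 1/(-26.0) − 1/(28.60) = -0.07343, so d_i2 = -13.6 cm.
The final image is virtual, 13.6 cm to the left of lens 2 (overall magnification ≈ -0.48).

13.6 cm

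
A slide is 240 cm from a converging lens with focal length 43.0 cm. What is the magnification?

1/d_i = 1/f − 1/d_o = 1/(43.00) − 1/(240) = 0.01909, so d_i = 52.39 cm.
m = −d_i/d_o = −(52.39)/(240) = -0.218.
The image is real, inverted and reduced, on the far side of the lens.

m = -0.218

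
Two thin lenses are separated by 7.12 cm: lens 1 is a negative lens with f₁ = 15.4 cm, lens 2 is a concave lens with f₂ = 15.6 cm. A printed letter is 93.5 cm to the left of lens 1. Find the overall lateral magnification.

f₁ = −15.4 cm (diverging).
Lens 1: 1/d_i1 = 1/(-15.4) − 1/(93.5) = -0.07563, so d_i1 = -13.22 cm; m₁ = −d_i1/d_o1 = +0.1414.
d_o2 = 7.12 − (-13.22) = 20.34 cm.
f₂ = −15.6 cm (diverging).
Lens 2: 1/d_i2 = 1/(-15.6) − 1/(20.34) = -0.1133, so d_i2 = -8.829 cm; m₂ = −d_i2/d_o2 = +0.4341.
m = m₁·m₂ = (+0.1414)(+0.4341) = +0.0614.

m = +0.0614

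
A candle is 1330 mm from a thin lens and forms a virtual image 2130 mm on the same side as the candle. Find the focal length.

f = 3540 mm (converging)

Virtual image ⇒ d_i = −2130 mm.
1/f = 1/d_o + 1/d_i = 1/(1330) + 1/(-2130) = 0.0002824, so f = 3540 mm.
Since f is positive, the thin lens is converging.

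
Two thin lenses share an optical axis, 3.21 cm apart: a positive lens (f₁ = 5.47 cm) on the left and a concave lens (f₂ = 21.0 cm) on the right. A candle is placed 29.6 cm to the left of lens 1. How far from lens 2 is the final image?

Lens 1: 1/d_i1 = 1/f₁ − 1/d_o1 = 1/(5.47) − 1/(29.6) = 0.1490, so d_i1 = 6.710 cm.
The intermediate image is 6.710 cm to the right of lens 1, which lies 3.500 cm to the right of lens 2 — a virtual object — so d_o2 = −3.500 cm.
Lens 2 is diverging, so f₂ = −21.0 cm.
Lens 2: 1/d_i2 = 1/f₂ − 1/d_o2 = 1/(-21.0) − 1/(-3.500) = 0.2381, so d_i2 = 4.20 cm.
The final image is real, 4.20 cm to the right of lens 2 (overall magnification ≈ -0.27).

4.20 cm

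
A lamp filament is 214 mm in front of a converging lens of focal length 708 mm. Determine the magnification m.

m = +1.43

1/d_i = 1/f − 1/d_o = 1/(708.0) − 1/(214) = -0.003260, so d_i = -306.7 mm.
m = −d_i/d_o = −(-306.7)/(214) = +1.43.
The image is virtual, upright and enlarged, on the same side as the object.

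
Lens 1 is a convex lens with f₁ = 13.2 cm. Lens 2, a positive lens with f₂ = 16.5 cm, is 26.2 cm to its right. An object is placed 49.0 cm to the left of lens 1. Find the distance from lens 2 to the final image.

16.0 cm

Lens 1: 1/d_i1 = 1/f₁ − 1/d_o1 = 1/(13.2) − 1/(49.0) = 0.05535, so d_i1 = 18.07 cm.
The intermediate image is 18.07 cm to the right of lens 1, which is 26.2 − (18.07) = 8.130 cm to the left of lens 2, so d_o2 = +8.130 cm.
Lens 2: 1/d_i2 = 1/f₂ − 1/d_o2 = 1/(16.5) − 1/(8.130) = -0.06240, so d_i2 = -16.0 cm.
The final image is virtual, 16.0 cm to the left of lens 2 (overall magnification ≈ -0.73).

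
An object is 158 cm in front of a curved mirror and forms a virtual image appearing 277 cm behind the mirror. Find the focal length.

Virtual image ⇒ d_i = −277 cm.
1/f = 1/d_o + 1/d_i = 1/(158) + 1/(-277) = 0.002719, so f = 368 cm.
Since f is positive, the curved mirror is concave.

f = 368 cm (concave)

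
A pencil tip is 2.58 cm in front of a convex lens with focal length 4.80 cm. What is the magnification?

m = +2.16

1/d_i = 1/f − 1/d_o = 1/(4.800) − 1/(2.58) = -0.1793, so d_i = -5.578 cm.
m = −d_i/d_o = −(-5.578)/(2.58) = +2.16.
The image is virtual, upright and enlarged, on the same side as the object.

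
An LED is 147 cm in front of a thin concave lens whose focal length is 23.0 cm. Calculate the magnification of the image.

m = +0.135

For a concave lens, f = -23.0 cm.
1/d_i = 1/f − 1/d_o = 1/(-23.00) − 1/(147) = -0.05028, so d_i = -19.89 cm.
m = −d_i/d_o = −(-19.89)/(147) = +0.135.
The image is virtual, upright and reduced, on the same side as the object.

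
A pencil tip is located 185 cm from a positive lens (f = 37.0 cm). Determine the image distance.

46.2 cm

Lens equation: 1/q = 1/f − 1/p = 1/(37.00) − 1/(185) = 0.02703 − 0.005405 = 0.02162, so q = 46.2 cm.
The image is real, inverted and reduced, on the far side of the lens.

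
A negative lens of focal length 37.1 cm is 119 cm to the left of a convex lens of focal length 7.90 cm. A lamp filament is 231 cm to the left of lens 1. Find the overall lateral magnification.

m = -0.00764

f₁ = −37.1 cm (diverging).
Lens 1: 1/d_i1 = 1/(-37.1) − 1/(231) = -0.03128, so d_i1 = -31.97 cm; m₁ = −d_i1/d_o1 = +0.1384.
d_o2 = 119 − (-31.97) = 151.0 cm.
Lens 2: 1/d_i2 = 1/(7.90) − 1/(151.0) = 0.1200, so d_i2 = 8.336 cm; m₂ = −d_i2/d_o2 = -0.05521.
m = m₁·m₂ = (+0.1384)(-0.05521) = -0.00764.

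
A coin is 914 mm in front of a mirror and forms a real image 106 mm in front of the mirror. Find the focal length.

f = 95.0 mm (concave)

Real image ⇒ d_i = +106 mm.
1/f = 1/d_o + 1/d_i = 1/(914) + 1/(106) = 0.01053, so f = 95.0 mm.
Since f is positive, the mirror is concave.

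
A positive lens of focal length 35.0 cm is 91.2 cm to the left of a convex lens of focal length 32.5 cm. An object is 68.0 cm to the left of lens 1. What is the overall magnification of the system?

Lens 1: 1/d_i1 = 1/(35.0) − 1/(68.0) = 0.01387, so d_i1 = 72.12 cm; m₁ = −d_i1/d_o1 = -1.061.
d_o2 = 91.2 − (72.12) = 19.08 cm.
Lens 2: 1/d_i2 = 1/(32.5) − 1/(19.08) = -0.02164, so d_i2 = -46.21 cm; m₂ = −d_i2/d_o2 = +2.422.
m = m₁·m₂ = (-1.061)(+2.422) = -2.57.

m = -2.57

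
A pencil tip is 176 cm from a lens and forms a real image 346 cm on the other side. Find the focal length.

Real image ⇒ d_i = +346 cm.
1/f = 1/d_o + 1/d_i = 1/(176) + 1/(346) = 0.008572, so f = 117 cm.
Since f is positive, the lens is converging.

f = 117 cm (converging)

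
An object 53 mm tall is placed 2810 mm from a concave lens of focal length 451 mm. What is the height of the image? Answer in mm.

7.33 mm

For a concave lens, f = -451 mm.
1/d_i = 1/f − 1/d_o = 1/(-451.0) − 1/(2810) = -0.002573, so d_i = -388.6 mm.
m = −d_i/d_o = +0.1383.
|h_i| = |m|·h_o = 0.1383 × 53 = 7.33 mm. The image is virtual, upright and reduced, on the same side as the object.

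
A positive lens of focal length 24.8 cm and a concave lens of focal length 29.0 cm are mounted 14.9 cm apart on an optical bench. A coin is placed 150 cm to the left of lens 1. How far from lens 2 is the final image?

30.3 cm

Lens 1: 1/d_i1 = 1/f₁ − 1/d_o1 = 1/(24.8) − 1/(150) = 0.03366, so d_i1 = 29.71 cm.
The intermediate image is 29.71 cm to the right of lens 1, which lies 14.81 cm to the right of lens 2 — a virtual object — so d_o2 = −14.81 cm.
Lens 2 is diverging, so f₂ = −29.0 cm.
Lens 2: 1/d_i2 = 1/f₂ − 1/d_o2 = 1/(-29.0) − 1/(-14.81) = 0.03304, so d_i2 = 30.3 cm.
The final image is real, 30.3 cm to the right of lens 2 (overall magnification ≈ -0.40).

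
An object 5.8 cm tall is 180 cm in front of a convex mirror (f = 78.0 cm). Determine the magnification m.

For a convex mirror, f = -78.0 cm.
1/d_i = 1/f − 1/d_o = 1/(-78.00) − 1/(180) = -0.01838, so d_i = -54.42 cm.
m = −d_i/d_o = −(-54.42)/(180) = +0.302.
The image is virtual, upright and reduced, behind the mirror.

m = +0.302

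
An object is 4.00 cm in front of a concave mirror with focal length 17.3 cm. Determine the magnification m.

1/d_i = 1/f − 1/d_o = 1/(17.30) − 1/(4.00) = -0.1922, so d_i = -5.203 cm.
m = −d_i/d_o = −(-5.203)/(4.00) = +1.30.
The image is virtual, upright and enlarged, behind the mirror.

m = +1.30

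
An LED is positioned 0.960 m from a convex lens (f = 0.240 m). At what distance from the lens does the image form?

0.320 m

Lens equation: 1/d_i = 1/f − 1/d_o = 1/(0.2400) − 1/(0.960) = 4.167 − 1.042 = 3.125, so d_i = 0.320 m.
The image is real, inverted and reduced, on the far side of the lens.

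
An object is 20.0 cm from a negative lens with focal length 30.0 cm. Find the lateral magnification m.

m = +0.600

For a negative lens, f = -30.0 cm.
1/d_i = 1/f − 1/d_o = 1/(-30.00) − 1/(20.0) = -0.08333, so d_i = -12.00 cm.
m = −d_i/d_o = −(-12.00)/(20.0) = +0.600.
The image is virtual, upright and reduced, on the same side as the object.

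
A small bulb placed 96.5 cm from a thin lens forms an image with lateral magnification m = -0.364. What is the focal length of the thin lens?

m = −d_i/d_o ⇒ d_i = −m·d_o = −(-0.364)·(96.5) = 35.13 cm.
1/f = 1/d_o + 1/d_i = 1/(96.5) + 1/(35.13) = 0.03883, so f = 25.8 cm.
Since f is positive, the thin lens is converging.

f = 25.8 cm (converging)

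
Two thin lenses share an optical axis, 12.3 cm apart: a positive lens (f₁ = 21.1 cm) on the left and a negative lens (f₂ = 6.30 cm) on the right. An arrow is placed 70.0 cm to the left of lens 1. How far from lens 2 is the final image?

Lens 1: 1/d_i1 = 1/f₁ − 1/d_o1 = 1/(21.1) − 1/(70.0) = 0.03311, so d_i1 = 30.20 cm.
The intermediate image is 30.20 cm to the right of lens 1, which lies 17.90 cm to the right of lens 2 — a virtual object — so d_o2 = −17.90 cm.
Lens 2 is diverging, so f₂ = −6.30 cm.
Lens 2: 1/d_i2 = 1/f₂ − 1/d_o2 = 1/(-6.30) − 1/(-17.90) = -0.1029, so d_i2 = -9.72 cm.
The final image is virtual, 9.72 cm to the left of lens 2 (overall magnification ≈ 0.23).

9.72 cm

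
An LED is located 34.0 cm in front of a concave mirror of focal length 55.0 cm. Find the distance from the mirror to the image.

89.0 cm

Mirror equation: 1/q = 1/f − 1/p = 1/(55.00) − 1/(34.0) = 0.01818 − 0.02941 = -0.01123, so q = -89.0 cm.
The image is virtual, upright and enlarged, behind the mirror.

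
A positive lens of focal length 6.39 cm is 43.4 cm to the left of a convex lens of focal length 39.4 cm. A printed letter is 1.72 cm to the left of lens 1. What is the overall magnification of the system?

m = -8.49

Lens 1: 1/d_i1 = 1/(6.39) − 1/(1.72) = -0.4249, so d_i1 = -2.353 cm; m₁ = −d_i1/d_o1 = +1.368.
d_o2 = 43.4 − (-2.353) = 45.75 cm.
Lens 2: 1/d_i2 = 1/(39.4) − 1/(45.75) = 0.003523, so d_i2 = 283.9 cm; m₂ = −d_i2/d_o2 = -6.205.
m = m₁·m₂ = (+1.368)(-6.205) = -8.49.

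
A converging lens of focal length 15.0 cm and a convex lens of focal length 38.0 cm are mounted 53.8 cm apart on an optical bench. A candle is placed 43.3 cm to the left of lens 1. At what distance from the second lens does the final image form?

164 cm

Lens 1: 1/d_i1 = 1/f₁ − 1/d_o1 = 1/(15.0) − 1/(43.3) = 0.04357, so d_i1 = 22.95 cm.
The intermediate image is 22.95 cm to the right of lens 1, which is 53.8 − (22.95) = 30.85 cm to the left of lens 2, so d_o2 = +30.85 cm.
Lens 2: 1/d_i2 = 1/f₂ − 1/d_o2 = 1/(38.0) − 1/(30.85) = -0.006099, so d_i2 = -164 cm.
The final image is virtual, 164 cm to the left of lens 2 (overall magnification ≈ -2.8).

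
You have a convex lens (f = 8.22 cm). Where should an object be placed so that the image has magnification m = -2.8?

11.2 cm

m = −d_i/d_o ⇒ d_i = −m·d_o.
1/f = 1/d_o + 1/d_i = 1/d_o − 1/(m·d_o) = (1 − 1/m)/d_o, so d_o = f(1 − 1/m) = (8.220)(1 − 1/(-2.8)) = 11.2 cm.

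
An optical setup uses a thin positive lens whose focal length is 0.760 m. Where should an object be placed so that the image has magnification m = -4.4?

0.933 m

m = −d_i/d_o ⇒ d_i = −m·d_o.
1/f = 1/d_o + 1/d_i = 1/d_o − 1/(m·d_o) = (1 − 1/m)/d_o, so d_o = f(1 − 1/m) = (0.7600)(1 − 1/(-4.4)) = 0.933 m.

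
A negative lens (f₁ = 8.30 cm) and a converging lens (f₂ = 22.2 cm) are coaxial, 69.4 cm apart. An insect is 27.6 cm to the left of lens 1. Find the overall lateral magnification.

f₁ = −8.30 cm (diverging).
Lens 1: 1/d_i1 = 1/(-8.30) − 1/(27.6) = -0.1567, so d_i1 = -6.381 cm; m₁ = −d_i1/d_o1 = +0.2312.
d_o2 = 69.4 − (-6.381) = 75.78 cm.
Lens 2: 1/d_i2 = 1/(22.2) − 1/(75.78) = 0.03185, so d_i2 = 31.40 cm; m₂ = −d_i2/d_o2 = -0.4143.
m = m₁·m₂ = (+0.2312)(-0.4143) = -0.0958.

m = -0.0958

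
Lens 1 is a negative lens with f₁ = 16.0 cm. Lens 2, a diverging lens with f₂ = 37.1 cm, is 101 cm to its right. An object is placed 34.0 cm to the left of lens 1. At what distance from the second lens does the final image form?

27.9 cm

Lens 1 is diverging, so f₁ = −16.0 cm.
Lens 1: 1/d_i1 = 1/f₁ − 1/d_o1 = 1/(-16.0) − 1/(34.0) = -0.09191, so d_i1 = -10.88 cm.
The intermediate image is 10.88 cm to the left of lens 1 (virtual), which is 101 − (-10.88) = 111.9 cm to the left of lens 2, so d_o2 = +111.9 cm.
Lens 2 is diverging, so f₂ = −37.1 cm.
Lens 2: 1/d_i2 = 1/f₂ − 1/d_o2 = 1/(-37.1) − 1/(111.9) = -0.03589, so d_i2 = -27.9 cm.
The final image is virtual, 27.9 cm to the left of lens 2 (overall magnification ≈ 0.080).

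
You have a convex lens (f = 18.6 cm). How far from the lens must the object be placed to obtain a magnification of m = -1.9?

m = −d_i/d_o ⇒ d_i = −m·d_o.
1/f = 1/d_o + 1/d_i = 1/d_o − 1/(m·d_o) = (1 − 1/m)/d_o, so d_o = f(1 − 1/m) = (18.60)(1 − 1/(-1.9)) = 28.4 cm.

28.4 cm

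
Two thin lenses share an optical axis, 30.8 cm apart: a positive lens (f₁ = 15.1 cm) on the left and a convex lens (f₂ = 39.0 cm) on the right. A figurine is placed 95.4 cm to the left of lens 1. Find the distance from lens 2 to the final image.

19.2 cm

Lens 1: 1/d_i1 = 1/f₁ − 1/d_o1 = 1/(15.1) − 1/(95.4) = 0.05574, so d_i1 = 17.94 cm.
The intermediate image is 17.94 cm to the right of lens 1, which is 30.8 − (17.94) = 12.86 cm to the left of lens 2, so d_o2 = +12.86 cm.
Lens 2: 1/d_i2 = 1/f₂ − 1/d_o2 = 1/(39.0) − 1/(12.86) = -0.05212, so d_i2 = -19.2 cm.
The final image is virtual, 19.2 cm to the left of lens 2 (overall magnification ≈ -0.28).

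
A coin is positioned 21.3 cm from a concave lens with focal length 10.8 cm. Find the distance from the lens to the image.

For a concave lens, f = -10.8 cm.
Lens equation: 1/s_i = 1/f − 1/s_o = 1/(-10.80) − 1/(21.3) = -0.09259 − 0.04695 = -0.1395, so s_i = -7.17 cm.
The image is virtual, upright and reduced, on the same side as the object.

7.17 cm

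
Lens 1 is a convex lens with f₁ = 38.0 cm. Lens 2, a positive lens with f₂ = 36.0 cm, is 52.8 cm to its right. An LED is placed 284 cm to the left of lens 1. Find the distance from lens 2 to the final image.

11.9 cm

Lens 1: 1/d_i1 = 1/f₁ − 1/d_o1 = 1/(38.0) − 1/(284) = 0.02279, so d_i1 = 43.87 cm.
The intermediate image is 43.87 cm to the right of lens 1, which is 52.8 − (43.87) = 8.930 cm to the left of lens 2, so d_o2 = +8.930 cm.
Lens 2: 1/d_i2 = 1/f₂ − 1/d_o2 = 1/(36.0) − 1/(8.930) = -0.08420, so d_i2 = -11.9 cm.
The final image is virtual, 11.9 cm to the left of lens 2 (overall magnification ≈ -0.21).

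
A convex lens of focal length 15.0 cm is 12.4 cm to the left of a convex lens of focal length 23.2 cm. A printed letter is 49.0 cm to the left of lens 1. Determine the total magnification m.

m = -0.316

Lens 1: 1/d_i1 = 1/(15.0) − 1/(49.0) = 0.04626, so d_i1 = 21.62 cm; m₁ = −d_i1/d_o1 = -0.4412.
d_o2 = 12.4 − (21.62) = -9.220 cm (virtual object).
Lens 2: 1/d_i2 = 1/(23.2) − 1/(-9.220) = 0.1516, so d_i2 = 6.598 cm; m₂ = −d_i2/d_o2 = +0.7156.
m = m₁·m₂ = (-0.4412)(+0.7156) = -0.316.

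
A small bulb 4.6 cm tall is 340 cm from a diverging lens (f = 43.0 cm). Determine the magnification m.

For a diverging lens, f = -43.0 cm.
1/d_i = 1/f − 1/d_o = 1/(-43.00) − 1/(340) = -0.02620, so d_i = -38.17 cm.
m = −d_i/d_o = −(-38.17)/(340) = +0.112.
The image is virtual, upright and reduced, on the same side as the object.

m = +0.112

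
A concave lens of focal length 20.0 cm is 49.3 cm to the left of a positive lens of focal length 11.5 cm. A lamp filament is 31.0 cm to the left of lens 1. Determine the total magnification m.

f₁ = −20.0 cm (diverging).
Lens 1: 1/d_i1 = 1/(-20.0) − 1/(31.0) = -0.08226, so d_i1 = -12.16 cm; m₁ = −d_i1/d_o1 = +0.3923.
d_o2 = 49.3 − (-12.16) = 61.46 cm.
Lens 2: 1/d_i2 = 1/(11.5) − 1/(61.46) = 0.07069, so d_i2 = 14.15 cm; m₂ = −d_i2/d_o2 = -0.2302.
m = m₁·m₂ = (+0.3923)(-0.2302) = -0.0903.

m = -0.0903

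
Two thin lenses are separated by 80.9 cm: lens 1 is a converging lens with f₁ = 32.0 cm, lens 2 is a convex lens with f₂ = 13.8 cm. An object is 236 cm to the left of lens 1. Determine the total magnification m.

m = +0.0720

Lens 1: 1/d_i1 = 1/(32.0) − 1/(236) = 0.02701, so d_i1 = 37.02 cm; m₁ = −d_i1/d_o1 = -0.1569.
d_o2 = 80.9 − (37.02) = 43.88 cm.
Lens 2: 1/d_i2 = 1/(13.8) − 1/(43.88) = 0.04967, so d_i2 = 20.13 cm; m₂ = −d_i2/d_o2 = -0.4588.
m = m₁·m₂ = (-0.1569)(-0.4588) = +0.0720.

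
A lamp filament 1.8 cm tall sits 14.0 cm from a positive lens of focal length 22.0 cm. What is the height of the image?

1/d_i = 1/f − 1/d_o = 1/(22.00) − 1/(14.0) = -0.02597, so d_i = -38.50 cm.
m = −d_i/d_o = +2.750.
|h_i| = |m|·h_o = 2.750 × 1.8 = 4.95 cm. The image is virtual, upright and enlarged, on the same side as the object.

4.95 cm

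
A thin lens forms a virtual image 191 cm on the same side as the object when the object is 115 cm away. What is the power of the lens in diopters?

P = +0.346 D

Virtual image ⇒ d_i = −191 cm.
1/f = 1/d_o + 1/d_i = 1/(115) + 1/(-191) = 0.003460 cm⁻¹.
f = 289.0 cm = 2.890 m, so P = 1/f = +0.346 D.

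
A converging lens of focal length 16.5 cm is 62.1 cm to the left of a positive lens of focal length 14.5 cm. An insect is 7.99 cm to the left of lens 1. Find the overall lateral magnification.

Lens 1: 1/d_i1 = 1/(16.5) − 1/(7.99) = -0.06455, so d_i1 = -15.49 cm; m₁ = −d_i1/d_o1 = +1.939.
d_o2 = 62.1 − (-15.49) = 77.59 cm.
Lens 2: 1/d_i2 = 1/(14.5) − 1/(77.59) = 0.05608, so d_i2 = 17.83 cm; m₂ = −d_i2/d_o2 = -0.2298.
m = m₁·m₂ = (+1.939)(-0.2298) = -0.446.

m = -0.446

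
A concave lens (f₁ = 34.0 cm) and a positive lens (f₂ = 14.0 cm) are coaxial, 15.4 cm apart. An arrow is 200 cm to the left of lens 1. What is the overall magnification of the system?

m = -0.0668

f₁ = −34.0 cm (diverging).
Lens 1: 1/d_i1 = 1/(-34.0) − 1/(200) = -0.03441, so d_i1 = -29.06 cm; m₁ = −d_i1/d_o1 = +0.1453.
d_o2 = 15.4 − (-29.06) = 44.46 cm.
Lens 2: 1/d_i2 = 1/(14.0) − 1/(44.46) = 0.04894, so d_i2 = 20.43 cm; m₂ = −d_i2/d_o2 = -0.4596.
m = m₁·m₂ = (+0.1453)(-0.4596) = -0.0668.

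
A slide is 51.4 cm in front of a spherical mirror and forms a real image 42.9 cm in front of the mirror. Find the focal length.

Real image ⇒ d_i = +42.9 cm.
1/f = 1/d_o + 1/d_i = 1/(51.4) + 1/(42.9) = 0.04277, so f = 23.4 cm.
Since f is positive, the spherical mirror is concave.

f = 23.4 cm (concave)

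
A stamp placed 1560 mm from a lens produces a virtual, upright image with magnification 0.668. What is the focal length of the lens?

f = -3140 mm (diverging)

m = −d_i/d_o ⇒ d_i = −m·d_o = −(+0.668)·(1560) = -1042 mm.
1/f = 1/d_o + 1/d_i = 1/(1560) + 1/(-1042) = -0.0003187, so f = -3140 mm.
Since f is negative, the lens is diverging.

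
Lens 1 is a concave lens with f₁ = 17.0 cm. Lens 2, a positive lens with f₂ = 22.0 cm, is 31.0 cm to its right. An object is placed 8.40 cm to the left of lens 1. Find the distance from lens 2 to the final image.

Lens 1 is diverging, so f₁ = −17.0 cm.
Lens 1: 1/d_i1 = 1/f₁ − 1/d_o1 = 1/(-17.0) − 1/(8.40) = -0.1779, so d_i1 = -5.622 cm.
The intermediate image is 5.622 cm to the left of lens 1 (virtual), which is 31.0 − (-5.622) = 36.62 cm to the left of lens 2, so d_o2 = +36.62 cm.
Lens 2: 1/d_i2 = 1/f₂ − 1/d_o2 = 1/(22.0) − 1/(36.62) = 0.01815, so d_i2 = 55.1 cm.
The final image is real, 55.1 cm to the right of lens 2 (overall magnification ≈ -1.0).

55.1 cm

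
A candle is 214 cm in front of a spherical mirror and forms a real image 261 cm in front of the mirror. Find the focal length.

Real image ⇒ d_i = +261 cm.
1/f = 1/d_o + 1/d_i = 1/(214) + 1/(261) = 0.008504, so f = 118 cm.
Since f is positive, the spherical mirror is concave.

f = 118 cm (concave)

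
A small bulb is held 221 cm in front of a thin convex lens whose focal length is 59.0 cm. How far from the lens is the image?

80.5 cm

Lens equation: 1/v = 1/f − 1/u = 1/(59.00) − 1/(221) = 0.01695 − 0.004525 = 0.01242, so v = 80.5 cm.
The image is real, inverted and reduced, on the far side of the lens.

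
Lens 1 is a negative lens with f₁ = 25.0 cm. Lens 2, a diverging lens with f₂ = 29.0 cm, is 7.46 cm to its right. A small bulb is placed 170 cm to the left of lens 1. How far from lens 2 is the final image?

Lens 1 is diverging, so f₁ = −25.0 cm.
Lens 1: 1/d_i1 = 1/f₁ − 1/d_o1 = 1/(-25.0) − 1/(170) = -0.04588, so d_i1 = -21.79 cm.
The intermediate image is 21.79 cm to the left of lens 1 (virtual), which is 7.46 − (-21.79) = 29.25 cm to the left of lens 2, so d_o2 = +29.25 cm.
Lens 2 is diverging, so f₂ = −29.0 cm.
Lens 2: 1/d_i2 = 1/f₂ − 1/d_o2 = 1/(-29.0) − 1/(29.25) = -0.06867, so d_i2 = -14.6 cm.
The final image is virtual, 14.6 cm to the left of lens 2 (overall magnification ≈ 0.064).

14.6 cm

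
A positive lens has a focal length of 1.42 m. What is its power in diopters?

P = +0.704 D

P = 1/f = 1/(1.42 m) = +0.704 D.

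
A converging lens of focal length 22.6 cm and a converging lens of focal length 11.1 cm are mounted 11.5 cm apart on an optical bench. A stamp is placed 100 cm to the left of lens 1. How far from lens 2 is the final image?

6.82 cm

Lens 1: 1/d_i1 = 1/f₁ − 1/d_o1 = 1/(22.6) − 1/(100) = 0.03425, so d_i1 = 29.20 cm.
The intermediate image is 29.20 cm to the right of lens 1, which lies 17.70 cm to the right of lens 2 — a virtual object — so d_o2 = −17.70 cm.
Lens 2: 1/d_i2 = 1/f₂ − 1/d_o2 = 1/(11.1) − 1/(-17.70) = 0.1466, so d_i2 = 6.82 cm.
The final image is real, 6.82 cm to the right of lens 2 (overall magnification ≈ -0.11).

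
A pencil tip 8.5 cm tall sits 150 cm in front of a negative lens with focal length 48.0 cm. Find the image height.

2.06 cm

For a negative lens, f = -48.0 cm.
1/d_i = 1/f − 1/d_o = 1/(-48.00) − 1/(150) = -0.02750, so d_i = -36.36 cm.
m = −d_i/d_o = +0.2424.
|h_i| = |m|·h_o = 0.2424 × 8.5 = 2.06 cm. The image is virtual, upright and reduced, on the same side as the object.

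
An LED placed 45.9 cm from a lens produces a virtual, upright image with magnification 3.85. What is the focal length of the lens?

m = −d_i/d_o ⇒ d_i = −m·d_o = −(+3.85)·(45.9) = -176.7 cm.
1/f = 1/d_o + 1/d_i = 1/(45.9) + 1/(-176.7) = 0.01613, so f = 62.0 cm.
Since f is positive, the lens is converging.

f = 62.0 cm (converging)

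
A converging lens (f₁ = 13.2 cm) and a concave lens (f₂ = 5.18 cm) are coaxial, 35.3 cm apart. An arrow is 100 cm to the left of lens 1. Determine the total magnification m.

m = -0.0312

Lens 1: 1/d_i1 = 1/(13.2) − 1/(100) = 0.06576, so d_i1 = 15.21 cm; m₁ = −d_i1/d_o1 = -0.1521.
d_o2 = 35.3 − (15.21) = 20.09 cm.
f₂ = −5.18 cm (diverging).
Lens 2: 1/d_i2 = 1/(-5.18) − 1/(20.09) = -0.2428, so d_i2 = -4.118 cm; m₂ = −d_i2/d_o2 = +0.2050.
m = m₁·m₂ = (-0.1521)(+0.2050) = -0.0312.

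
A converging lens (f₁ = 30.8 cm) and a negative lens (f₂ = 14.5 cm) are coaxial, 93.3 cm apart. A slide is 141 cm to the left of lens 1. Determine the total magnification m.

Lens 1: 1/d_i1 = 1/(30.8) − 1/(141) = 0.02538, so d_i1 = 39.41 cm; m₁ = −d_i1/d_o1 = -0.2795.
d_o2 = 93.3 − (39.41) = 53.89 cm.
f₂ = −14.5 cm (diverging).
Lens 2: 1/d_i2 = 1/(-14.5) − 1/(53.89) = -0.08752, so d_i2 = -11.43 cm; m₂ = −d_i2/d_o2 = +0.2120.
m = m₁·m₂ = (-0.2795)(+0.2120) = -0.0593.

m = -0.0593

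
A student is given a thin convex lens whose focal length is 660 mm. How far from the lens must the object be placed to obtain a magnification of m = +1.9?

m = −d_i/d_o ⇒ d_i = −m·d_o.
1/f = 1/d_o + 1/d_i = 1/d_o − 1/(m·d_o) = (1 − 1/m)/d_o, so d_o = f(1 − 1/m) = (660.0)(1 − 1/(+1.9)) = 313 mm.

313 mm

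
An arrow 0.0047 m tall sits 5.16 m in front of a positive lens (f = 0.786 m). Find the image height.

1/d_i = 1/f − 1/d_o = 1/(0.7860) − 1/(5.16) = 1.078, so d_i = 0.9272 m.
m = −d_i/d_o = -0.1797.
|h_i| = |m|·h_o = 0.1797 × 0.0047 = 0.000845 m. The image is real, inverted and reduced, on the far side of the lens.

0.000845 m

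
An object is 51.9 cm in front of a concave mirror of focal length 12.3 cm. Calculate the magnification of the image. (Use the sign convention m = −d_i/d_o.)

m = -0.311

1/d_i = 1/f − 1/d_o = 1/(12.30) − 1/(51.9) = 0.06203, so d_i = 16.12 cm.
m = −d_i/d_o = −(16.12)/(51.9) = -0.311.
The image is real, inverted and reduced, in front of the mirror.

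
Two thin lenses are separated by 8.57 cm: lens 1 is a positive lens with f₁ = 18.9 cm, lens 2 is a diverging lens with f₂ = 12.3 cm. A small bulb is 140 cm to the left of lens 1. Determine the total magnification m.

m = +1.96

Lens 1: 1/d_i1 = 1/(18.9) − 1/(140) = 0.04577, so d_i1 = 21.85 cm; m₁ = −d_i1/d_o1 = -0.1561.
d_o2 = 8.57 − (21.85) = -13.28 cm (virtual object).
f₂ = −12.3 cm (diverging).
Lens 2: 1/d_i2 = 1/(-12.3) − 1/(-13.28) = -0.006000, so d_i2 = -166.7 cm; m₂ = −d_i2/d_o2 = -12.55.
m = m₁·m₂ = (-0.1561)(-12.55) = +1.96.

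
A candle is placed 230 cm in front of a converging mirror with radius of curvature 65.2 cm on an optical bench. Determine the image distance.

38.0 cm

f = R/2 = 65.2/2 = 32.60 cm.
Mirror equation: 1/s_i = 1/f − 1/s_o = 1/(32.60) − 1/(230) = 0.03067 − 0.004348 = 0.02633, so s_i = 38.0 cm.
The image is real, inverted and reduced, in front of the mirror.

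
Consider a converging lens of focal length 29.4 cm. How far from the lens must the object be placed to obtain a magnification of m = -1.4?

m = −d_i/d_o ⇒ d_i = −m·d_o.
1/f = 1/d_o + 1/d_i = 1/d_o − 1/(m·d_o) = (1 − 1/m)/d_o, so d_o = f(1 − 1/m) = (29.40)(1 − 1/(-1.4)) = 50.4 cm.

50.4 cm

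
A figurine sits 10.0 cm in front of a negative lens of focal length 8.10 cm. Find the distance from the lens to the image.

4.48 cm

For a negative lens, f = -8.10 cm.
Lens equation: 1/d_i = 1/f − 1/d_o = 1/(-8.100) − 1/(10.0) = -0.1235 − 0.1000 = -0.2235, so d_i = -4.48 cm.
The image is virtual, upright and reduced, on the same side as the object.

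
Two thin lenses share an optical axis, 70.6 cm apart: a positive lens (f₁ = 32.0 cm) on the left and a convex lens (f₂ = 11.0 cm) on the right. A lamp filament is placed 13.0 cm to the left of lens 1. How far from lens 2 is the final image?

12.5 cm

Lens 1: 1/d_i1 = 1/f₁ − 1/d_o1 = 1/(32.0) − 1/(13.0) = -0.04567, so d_i1 = -21.89 cm.
The intermediate image is 21.89 cm to the left of lens 1 (virtual), which is 70.6 − (-21.89) = 92.49 cm to the left of lens 2, so d_o2 = +92.49 cm.
Lens 2: 1/d_i2 = 1/f₂ − 1/d_o2 = 1/(11.0) − 1/(92.49) = 0.08010, so d_i2 = 12.5 cm.
The final image is real, 12.5 cm to the right of lens 2 (overall magnification ≈ -0.23).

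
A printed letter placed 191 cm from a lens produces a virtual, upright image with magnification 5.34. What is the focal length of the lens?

f = 235 cm (converging)

m = −d_i/d_o ⇒ d_i = −m·d_o = −(+5.34)·(191) = -1020 cm.
1/f = 1/d_o + 1/d_i = 1/(191) + 1/(-1020) = 0.004255, so f = 235 cm.
Since f is positive, the lens is converging.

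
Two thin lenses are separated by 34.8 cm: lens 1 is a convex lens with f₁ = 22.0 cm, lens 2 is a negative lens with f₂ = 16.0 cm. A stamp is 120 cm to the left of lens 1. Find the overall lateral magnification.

m = -0.151

Lens 1: 1/d_i1 = 1/(22.0) − 1/(120) = 0.03712, so d_i1 = 26.94 cm; m₁ = −d_i1/d_o1 = -0.2245.
d_o2 = 34.8 − (26.94) = 7.860 cm.
f₂ = −16.0 cm (diverging).
Lens 2: 1/d_i2 = 1/(-16.0) − 1/(7.860) = -0.1897, so d_i2 = -5.271 cm; m₂ = −d_i2/d_o2 = +0.6706.
m = m₁·m₂ = (-0.2245)(+0.6706) = -0.151.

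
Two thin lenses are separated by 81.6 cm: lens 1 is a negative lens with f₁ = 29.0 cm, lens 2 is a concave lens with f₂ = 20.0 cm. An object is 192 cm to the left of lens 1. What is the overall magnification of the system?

f₁ = −29.0 cm (diverging).
Lens 1: 1/d_i1 = 1/(-29.0) − 1/(192) = -0.03969, so d_i1 = -25.19 cm; m₁ = −d_i1/d_o1 = +0.1312.
d_o2 = 81.6 − (-25.19) = 106.8 cm.
f₂ = −20.0 cm (diverging).
Lens 2: 1/d_i2 = 1/(-20.0) − 1/(106.8) = -0.05936, so d_i2 = -16.85 cm; m₂ = −d_i2/d_o2 = +0.1577.
m = m₁·m₂ = (+0.1312)(+0.1577) = +0.0207.

m = +0.0207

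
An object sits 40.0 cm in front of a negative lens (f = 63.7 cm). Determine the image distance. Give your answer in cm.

24.6 cm

For a negative lens, f = -63.7 cm.
Lens equation: 1/q = 1/f − 1/p = 1/(-63.70) − 1/(40.0) = -0.01570 − 0.02500 = -0.04070, so q = -24.6 cm.
The image is virtual, upright and reduced, on the same side as the object.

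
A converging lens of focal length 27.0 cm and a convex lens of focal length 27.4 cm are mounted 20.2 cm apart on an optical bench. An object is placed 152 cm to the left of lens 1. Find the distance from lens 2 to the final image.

Lens 1: 1/d_i1 = 1/f₁ − 1/d_o1 = 1/(27.0) − 1/(152) = 0.03046, so d_i1 = 32.83 cm.
The intermediate image is 32.83 cm to the right of lens 1, which lies 12.63 cm to the right of lens 2 — a virtual object — so d_o2 = −12.63 cm.
Lens 2: 1/d_i2 = 1/f₂ − 1/d_o2 = 1/(27.4) − 1/(-12.63) = 0.1157, so d_i2 = 8.65 cm.
The final image is real, 8.65 cm to the right of lens 2 (overall magnification ≈ -0.15).

8.65 cm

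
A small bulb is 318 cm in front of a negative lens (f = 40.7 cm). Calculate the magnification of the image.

For a negative lens, f = -40.7 cm.
1/d_i = 1/f − 1/d_o = 1/(-40.70) − 1/(318) = -0.02771, so d_i = -36.08 cm.
m = −d_i/d_o = −(-36.08)/(318) = +0.113.
The image is virtual, upright and reduced, on the same side as the object.

m = +0.113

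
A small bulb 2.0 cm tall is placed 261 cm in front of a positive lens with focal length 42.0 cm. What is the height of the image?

0.384 cm

1/d_i = 1/f − 1/d_o = 1/(42.00) − 1/(261) = 0.01998, so d_i = 50.05 cm.
m = −d_i/d_o = -0.1918.
|h_i| = |m|·h_o = 0.1918 × 2.0 = 0.384 cm. The image is real, inverted and reduced, on the far side of the lens.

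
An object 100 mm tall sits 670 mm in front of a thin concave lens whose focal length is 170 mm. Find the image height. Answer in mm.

20.2 mm

For a concave lens, f = -170 mm.
1/d_i = 1/f − 1/d_o = 1/(-170.0) − 1/(670) = -0.007375, so d_i = -135.6 mm.
m = −d_i/d_o = +0.2024.
|h_i| = |m|·h_o = 0.2024 × 100 = 20.2 mm. The image is virtual, upright and reduced, on the same side as the object.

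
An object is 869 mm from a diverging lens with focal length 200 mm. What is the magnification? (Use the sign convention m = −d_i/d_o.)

For a diverging lens, f = -200 mm.
1/d_i = 1/f − 1/d_o = 1/(-200.0) − 1/(869) = -0.006151, so d_i = -162.6 mm.
m = −d_i/d_o = −(-162.6)/(869) = +0.187.
The image is virtual, upright and reduced, on the same side as the object.

m = +0.187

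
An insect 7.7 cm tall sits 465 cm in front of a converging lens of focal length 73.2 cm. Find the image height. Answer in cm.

1.44 cm

1/d_i = 1/f − 1/d_o = 1/(73.20) − 1/(465) = 0.01151, so d_i = 86.88 cm.
m = −d_i/d_o = -0.1868.
|h_i| = |m|·h_o = 0.1868 × 7.7 = 1.44 cm. The image is real, inverted and reduced, on the far side of the lens.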